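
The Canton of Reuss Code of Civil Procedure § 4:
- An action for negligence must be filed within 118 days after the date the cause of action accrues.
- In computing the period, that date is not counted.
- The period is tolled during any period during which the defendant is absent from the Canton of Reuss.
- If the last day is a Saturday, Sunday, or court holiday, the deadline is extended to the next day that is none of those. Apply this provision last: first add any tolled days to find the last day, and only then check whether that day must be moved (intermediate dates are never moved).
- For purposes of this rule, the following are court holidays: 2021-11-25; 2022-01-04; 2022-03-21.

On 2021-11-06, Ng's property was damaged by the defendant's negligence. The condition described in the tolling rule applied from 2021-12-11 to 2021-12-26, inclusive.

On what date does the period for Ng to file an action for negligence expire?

March 22, 2022

118 days after 2021-11-06 is March 4, 2022.
From December 11, 2021 through December 26, 2021 inclusive is 16 days; tolling adds 16 days: March 4, 2022 + 16 days = March 20, 2022.
March 20, 2022 is Sunday; March 21, 2022 is a listed holiday. The next qualifying day is March 22, 2022.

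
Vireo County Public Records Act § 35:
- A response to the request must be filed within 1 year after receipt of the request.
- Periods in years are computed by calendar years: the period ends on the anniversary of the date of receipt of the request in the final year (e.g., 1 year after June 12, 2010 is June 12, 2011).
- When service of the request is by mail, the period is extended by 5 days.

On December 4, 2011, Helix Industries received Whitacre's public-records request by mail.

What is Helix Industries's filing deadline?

1 year after December 4, 2011 is December 4, 2012.
Service was by mail, adding 5 days: December 4, 2012 + 5 days = December 9, 2012.

December 9, 2012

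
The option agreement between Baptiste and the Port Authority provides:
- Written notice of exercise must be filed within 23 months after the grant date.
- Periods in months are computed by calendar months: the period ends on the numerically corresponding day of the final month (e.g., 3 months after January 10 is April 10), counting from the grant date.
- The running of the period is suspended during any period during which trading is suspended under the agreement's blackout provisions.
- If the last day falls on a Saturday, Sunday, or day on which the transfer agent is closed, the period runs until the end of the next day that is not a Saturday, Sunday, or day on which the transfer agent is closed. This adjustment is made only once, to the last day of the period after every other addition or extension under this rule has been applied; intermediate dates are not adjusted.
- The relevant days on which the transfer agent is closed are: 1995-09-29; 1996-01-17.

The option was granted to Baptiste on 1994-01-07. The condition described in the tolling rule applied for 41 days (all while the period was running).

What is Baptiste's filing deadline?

January 18, 1996

23 months after 1994-01-07 is December 7, 1995.
Tolling adds 41 days: December 7, 1995 + 41 days = January 17, 1996.
January 17, 1996 is a listed holiday. The next qualifying day is January 18, 1996.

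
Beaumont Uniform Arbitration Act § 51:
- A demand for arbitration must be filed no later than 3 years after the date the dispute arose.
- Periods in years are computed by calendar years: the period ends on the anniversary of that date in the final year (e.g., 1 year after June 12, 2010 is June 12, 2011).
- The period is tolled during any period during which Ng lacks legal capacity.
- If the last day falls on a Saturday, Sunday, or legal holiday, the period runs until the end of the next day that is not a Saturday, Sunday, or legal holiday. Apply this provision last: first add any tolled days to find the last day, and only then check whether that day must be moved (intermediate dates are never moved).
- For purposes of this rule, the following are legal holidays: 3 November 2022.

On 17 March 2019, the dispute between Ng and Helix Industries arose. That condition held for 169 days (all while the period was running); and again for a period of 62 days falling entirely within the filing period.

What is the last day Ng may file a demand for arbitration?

3 years after 17 March 2019 is March 17, 2022.
Tolling adds 169 days: March 17, 2022 + 169 days = September 2, 2022.
Tolling adds 62 days: September 2, 2022 + 62 days = November 3, 2022.
November 3, 2022 is a listed holiday. The next qualifying day is November 4, 2022.

November 4, 2022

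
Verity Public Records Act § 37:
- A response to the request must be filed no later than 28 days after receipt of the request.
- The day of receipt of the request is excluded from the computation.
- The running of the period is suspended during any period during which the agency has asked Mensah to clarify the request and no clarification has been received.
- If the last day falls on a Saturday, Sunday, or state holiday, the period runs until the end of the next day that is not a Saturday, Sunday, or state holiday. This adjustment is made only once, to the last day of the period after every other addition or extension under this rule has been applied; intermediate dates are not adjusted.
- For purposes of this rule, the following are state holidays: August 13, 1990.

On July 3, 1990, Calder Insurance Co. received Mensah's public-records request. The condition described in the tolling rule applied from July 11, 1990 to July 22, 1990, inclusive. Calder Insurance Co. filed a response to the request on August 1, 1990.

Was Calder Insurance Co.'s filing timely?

28 days after July 3, 1990 is July 31, 1990.
From July 11, 1990 through July 22, 1990 inclusive is 12 days; tolling adds 12 days: July 31, 1990 + 12 days = August 12, 1990.
August 12, 1990 is Sunday; August 13, 1990 is a listed holiday. The next qualifying day is August 14, 1990.
The deadline is August 14, 1990; the filing on August 1, 1990 is on or before that date.

Yes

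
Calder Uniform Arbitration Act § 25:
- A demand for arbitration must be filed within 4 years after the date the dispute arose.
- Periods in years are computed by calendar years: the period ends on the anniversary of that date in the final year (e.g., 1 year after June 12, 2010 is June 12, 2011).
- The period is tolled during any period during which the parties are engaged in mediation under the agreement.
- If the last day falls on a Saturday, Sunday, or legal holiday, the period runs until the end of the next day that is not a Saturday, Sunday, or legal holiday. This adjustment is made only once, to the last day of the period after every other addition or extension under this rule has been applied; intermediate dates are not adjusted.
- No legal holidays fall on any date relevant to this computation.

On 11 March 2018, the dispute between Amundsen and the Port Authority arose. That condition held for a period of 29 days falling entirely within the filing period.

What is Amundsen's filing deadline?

April 11, 2022

4 years after 11 March 2018 is March 11, 2022.
Tolling adds 29 days: March 11, 2022 + 29 days = April 9, 2022.
April 9, 2022 is Saturday; April 10, 2022 is Sunday. The next qualifying day is April 11, 2022.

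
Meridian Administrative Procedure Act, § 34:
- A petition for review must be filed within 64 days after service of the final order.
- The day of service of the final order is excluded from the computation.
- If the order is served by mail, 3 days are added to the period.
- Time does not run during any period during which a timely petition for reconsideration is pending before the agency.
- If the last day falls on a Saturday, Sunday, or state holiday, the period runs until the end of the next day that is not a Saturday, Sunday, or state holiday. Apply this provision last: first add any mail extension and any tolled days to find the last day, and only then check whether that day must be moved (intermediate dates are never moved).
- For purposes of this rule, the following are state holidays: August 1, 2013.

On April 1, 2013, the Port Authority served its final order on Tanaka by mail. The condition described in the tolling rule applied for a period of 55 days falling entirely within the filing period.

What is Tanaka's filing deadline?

64 days after April 1, 2013 is June 4, 2013.
Service was by mail, adding 3 days: June 4, 2013 + 3 days = June 7, 2013.
Tolling adds 55 days: June 7, 2013 + 55 days = August 1, 2013.
August 1, 2013 is a listed holiday. The next qualifying day is August 2, 2013.

August 2, 2013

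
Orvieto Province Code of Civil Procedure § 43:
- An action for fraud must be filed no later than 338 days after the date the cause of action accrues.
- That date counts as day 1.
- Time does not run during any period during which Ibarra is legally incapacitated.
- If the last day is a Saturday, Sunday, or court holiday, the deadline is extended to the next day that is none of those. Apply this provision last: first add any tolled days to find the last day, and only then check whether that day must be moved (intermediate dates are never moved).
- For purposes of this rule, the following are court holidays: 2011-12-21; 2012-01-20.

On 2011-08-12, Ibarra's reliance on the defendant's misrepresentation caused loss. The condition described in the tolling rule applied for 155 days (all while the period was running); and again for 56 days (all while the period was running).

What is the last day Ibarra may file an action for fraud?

February 11, 2013

Counting 2011-08-12 as day 1, day 338 is July 14, 2012.
Tolling adds 155 days: July 14, 2012 + 155 days = December 16, 2012.
Tolling adds 56 days: December 16, 2012 + 56 days = February 10, 2013.
February 10, 2013 is Sunday. The next qualifying day is February 11, 2013.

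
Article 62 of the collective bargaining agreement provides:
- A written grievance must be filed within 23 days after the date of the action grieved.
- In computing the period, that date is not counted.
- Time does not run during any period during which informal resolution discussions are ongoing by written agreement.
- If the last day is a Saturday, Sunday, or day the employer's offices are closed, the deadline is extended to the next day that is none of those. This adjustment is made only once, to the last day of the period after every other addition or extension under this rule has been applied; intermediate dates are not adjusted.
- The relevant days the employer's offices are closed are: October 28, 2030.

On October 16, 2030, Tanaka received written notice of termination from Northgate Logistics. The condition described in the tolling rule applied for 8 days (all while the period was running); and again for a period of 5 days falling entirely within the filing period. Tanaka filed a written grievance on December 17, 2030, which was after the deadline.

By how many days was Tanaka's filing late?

23 days after October 16, 2030 is November 8, 2030.
Tolling adds 8 days: November 8, 2030 + 8 days = November 16, 2030.
Tolling adds 5 days: November 16, 2030 + 5 days = November 21, 2030.
November 21, 2030 is a Thursday and not a day the employer's offices are closed, so no extension applies.
The deadline is November 21, 2030; from November 21, 2030 to December 17, 2030 is 26 days.

26 days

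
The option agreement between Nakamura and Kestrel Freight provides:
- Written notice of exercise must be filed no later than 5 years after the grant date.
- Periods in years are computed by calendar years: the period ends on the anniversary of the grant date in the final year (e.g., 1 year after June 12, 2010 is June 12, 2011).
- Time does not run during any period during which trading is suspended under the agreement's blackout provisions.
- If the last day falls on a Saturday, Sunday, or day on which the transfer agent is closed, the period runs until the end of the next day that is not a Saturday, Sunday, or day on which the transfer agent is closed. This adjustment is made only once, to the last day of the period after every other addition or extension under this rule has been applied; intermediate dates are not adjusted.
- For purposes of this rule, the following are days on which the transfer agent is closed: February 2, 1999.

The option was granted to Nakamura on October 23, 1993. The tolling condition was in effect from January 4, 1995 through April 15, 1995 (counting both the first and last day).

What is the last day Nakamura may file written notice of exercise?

5 years after October 23, 1993 is October 23, 1998.
From January 4, 1995 through April 15, 1995 inclusive is 102 days; tolling adds 102 days: October 23, 1998 + 102 days = February 2, 1999.
February 2, 1999 is a listed holiday. The next qualifying day is February 3, 1999.

February 3, 1999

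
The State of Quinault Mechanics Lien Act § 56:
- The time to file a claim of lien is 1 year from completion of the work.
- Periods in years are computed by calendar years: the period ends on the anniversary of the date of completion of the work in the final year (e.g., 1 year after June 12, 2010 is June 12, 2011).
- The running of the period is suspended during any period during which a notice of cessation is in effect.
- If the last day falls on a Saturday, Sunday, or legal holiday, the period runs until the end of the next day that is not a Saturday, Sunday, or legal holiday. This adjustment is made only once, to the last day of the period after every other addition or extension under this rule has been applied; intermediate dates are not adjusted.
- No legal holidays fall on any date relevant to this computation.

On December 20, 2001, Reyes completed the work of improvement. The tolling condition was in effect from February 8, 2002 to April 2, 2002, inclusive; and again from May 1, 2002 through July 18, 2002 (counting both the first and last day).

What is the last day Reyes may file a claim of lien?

1 year after December 20, 2001 is December 20, 2002.
From February 8, 2002 through April 2, 2002 inclusive is 54 days; tolling adds 54 days: December 20, 2002 + 54 days = February 12, 2003.
From May 1, 2002 through July 18, 2002 inclusive is 79 days; tolling adds 79 days: February 12, 2003 + 79 days = May 2, 2003.
May 2, 2003 is a Friday and not a legal holiday, so no extension applies.

May 2, 2003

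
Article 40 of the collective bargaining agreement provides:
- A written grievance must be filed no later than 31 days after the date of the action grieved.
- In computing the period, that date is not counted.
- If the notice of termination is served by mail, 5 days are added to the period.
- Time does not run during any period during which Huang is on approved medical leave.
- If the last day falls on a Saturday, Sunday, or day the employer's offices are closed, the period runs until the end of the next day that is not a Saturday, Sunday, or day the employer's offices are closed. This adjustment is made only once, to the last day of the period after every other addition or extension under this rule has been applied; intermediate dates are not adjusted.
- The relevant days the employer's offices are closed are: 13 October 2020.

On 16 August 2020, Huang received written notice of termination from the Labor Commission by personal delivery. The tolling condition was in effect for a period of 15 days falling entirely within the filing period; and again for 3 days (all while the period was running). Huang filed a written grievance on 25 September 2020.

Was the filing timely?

Yes

31 days after 16 August 2020 is September 16, 2020.
Service was not by mail, so no mail extension applies.
Tolling adds 15 days: September 16, 2020 + 15 days = October 1, 2020.
Tolling adds 3 days: October 1, 2020 + 3 days = October 4, 2020.
October 4, 2020 is Sunday. The next qualifying day is October 5, 2020.
The deadline is October 5, 2020; the filing on September 25, 2020 is on or before that date.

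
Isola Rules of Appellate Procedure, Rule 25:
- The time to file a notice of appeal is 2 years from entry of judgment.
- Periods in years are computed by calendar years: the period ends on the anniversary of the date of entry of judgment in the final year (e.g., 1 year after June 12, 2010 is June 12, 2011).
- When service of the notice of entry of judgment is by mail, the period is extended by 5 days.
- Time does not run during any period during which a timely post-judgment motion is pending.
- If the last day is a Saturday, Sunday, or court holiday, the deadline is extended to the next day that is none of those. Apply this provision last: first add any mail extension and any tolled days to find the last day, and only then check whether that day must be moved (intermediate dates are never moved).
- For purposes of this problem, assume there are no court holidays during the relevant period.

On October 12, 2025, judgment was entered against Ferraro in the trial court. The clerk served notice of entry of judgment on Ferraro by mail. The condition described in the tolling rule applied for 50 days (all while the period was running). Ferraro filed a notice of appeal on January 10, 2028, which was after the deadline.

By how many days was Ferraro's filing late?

35 days

2 years after October 12, 2025 is October 12, 2027.
Service was by mail, adding 5 days: October 12, 2027 + 5 days = October 17, 2027.
Tolling adds 50 days: October 17, 2027 + 50 days = December 6, 2027.
December 6, 2027 is a Monday and not a court holiday, so no extension applies.
The deadline is December 6, 2027; from December 6, 2027 to January 10, 2028 is 35 days.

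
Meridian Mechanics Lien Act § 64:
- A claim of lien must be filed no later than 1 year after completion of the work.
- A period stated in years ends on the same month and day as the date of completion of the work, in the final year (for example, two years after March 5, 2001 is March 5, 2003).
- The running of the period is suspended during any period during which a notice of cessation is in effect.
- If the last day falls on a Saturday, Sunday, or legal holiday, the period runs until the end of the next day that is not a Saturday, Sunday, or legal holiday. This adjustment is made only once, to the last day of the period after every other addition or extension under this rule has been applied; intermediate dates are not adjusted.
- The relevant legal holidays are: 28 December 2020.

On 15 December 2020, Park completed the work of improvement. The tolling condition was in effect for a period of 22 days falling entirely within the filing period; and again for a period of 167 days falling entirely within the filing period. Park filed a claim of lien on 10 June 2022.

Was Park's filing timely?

1 year after 15 December 2020 is December 15, 2021.
Tolling adds 22 days: December 15, 2021 + 22 days = January 6, 2022.
Tolling adds 167 days: January 6, 2022 + 167 days = June 22, 2022.
June 22, 2022 is a Wednesday and not a legal holiday, so no extension applies.
The deadline is June 22, 2022; the filing on June 10, 2022 is on or before that date.

Yes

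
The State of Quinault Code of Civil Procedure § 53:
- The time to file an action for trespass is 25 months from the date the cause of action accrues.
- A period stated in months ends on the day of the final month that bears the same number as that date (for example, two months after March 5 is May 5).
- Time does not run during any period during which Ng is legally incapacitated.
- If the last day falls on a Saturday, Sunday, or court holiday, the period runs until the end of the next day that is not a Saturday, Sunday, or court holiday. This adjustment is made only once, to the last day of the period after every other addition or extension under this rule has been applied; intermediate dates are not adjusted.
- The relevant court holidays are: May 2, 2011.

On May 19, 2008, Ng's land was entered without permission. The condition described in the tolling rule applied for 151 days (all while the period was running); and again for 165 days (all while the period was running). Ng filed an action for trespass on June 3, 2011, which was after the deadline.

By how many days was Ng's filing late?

25 months after May 19, 2008 is June 19, 2010.
Tolling adds 151 days: June 19, 2010 + 151 days = November 17, 2010.
Tolling adds 165 days: November 17, 2010 + 165 days = May 1, 2011.
May 1, 2011 is Sunday; May 2, 2011 is a listed holiday. The next qualifying day is May 3, 2011.
The deadline is May 3, 2011; from May 3, 2011 to June 3, 2011 is 31 days.

31 days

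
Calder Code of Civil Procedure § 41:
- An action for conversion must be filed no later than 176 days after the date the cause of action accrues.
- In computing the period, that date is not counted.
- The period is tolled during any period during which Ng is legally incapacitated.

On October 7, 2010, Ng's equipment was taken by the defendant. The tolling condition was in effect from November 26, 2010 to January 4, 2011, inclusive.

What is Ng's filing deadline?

176 days after October 7, 2010 is April 1, 2011.
From November 26, 2010 through January 4, 2011 inclusive is 40 days; tolling adds 40 days: April 1, 2011 + 40 days = May 11, 2011.

May 11, 2011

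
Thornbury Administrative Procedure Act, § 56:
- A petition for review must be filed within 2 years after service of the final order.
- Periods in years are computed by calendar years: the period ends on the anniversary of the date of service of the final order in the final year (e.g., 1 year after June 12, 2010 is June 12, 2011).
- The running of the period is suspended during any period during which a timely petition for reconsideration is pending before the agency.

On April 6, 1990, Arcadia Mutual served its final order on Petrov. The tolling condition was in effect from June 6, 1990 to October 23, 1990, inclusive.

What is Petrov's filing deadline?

August 24, 1992

2 years after April 6, 1990 is April 6, 1992.
From June 6, 1990 through October 23, 1990 inclusive is 140 days; tolling adds 140 days: April 6, 1992 + 140 days = August 24, 1992.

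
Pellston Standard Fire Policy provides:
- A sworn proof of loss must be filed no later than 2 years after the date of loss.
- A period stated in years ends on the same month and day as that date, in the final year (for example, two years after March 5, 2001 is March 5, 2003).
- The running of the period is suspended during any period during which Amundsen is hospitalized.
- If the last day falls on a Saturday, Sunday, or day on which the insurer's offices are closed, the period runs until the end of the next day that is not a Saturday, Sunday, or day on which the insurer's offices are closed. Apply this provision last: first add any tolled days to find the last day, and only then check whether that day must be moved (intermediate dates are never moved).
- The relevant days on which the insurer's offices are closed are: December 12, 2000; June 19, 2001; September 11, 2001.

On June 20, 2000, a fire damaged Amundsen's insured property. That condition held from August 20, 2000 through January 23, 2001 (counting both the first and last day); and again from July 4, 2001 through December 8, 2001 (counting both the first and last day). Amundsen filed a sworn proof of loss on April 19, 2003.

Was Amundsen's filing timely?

Yes

2 years after June 20, 2000 is June 20, 2002.
From August 20, 2000 through January 23, 2001 inclusive is 157 days; tolling adds 157 days: June 20, 2002 + 157 days = November 24, 2002.
From July 4, 2001 through December 8, 2001 inclusive is 158 days; tolling adds 158 days: November 24, 2002 + 158 days = May 1, 2003.
May 1, 2003 is a Thursday and not a day on which the insurer's offices are closed, so no extension applies.
The deadline is May 1, 2003; the filing on April 19, 2003 is on or before that date.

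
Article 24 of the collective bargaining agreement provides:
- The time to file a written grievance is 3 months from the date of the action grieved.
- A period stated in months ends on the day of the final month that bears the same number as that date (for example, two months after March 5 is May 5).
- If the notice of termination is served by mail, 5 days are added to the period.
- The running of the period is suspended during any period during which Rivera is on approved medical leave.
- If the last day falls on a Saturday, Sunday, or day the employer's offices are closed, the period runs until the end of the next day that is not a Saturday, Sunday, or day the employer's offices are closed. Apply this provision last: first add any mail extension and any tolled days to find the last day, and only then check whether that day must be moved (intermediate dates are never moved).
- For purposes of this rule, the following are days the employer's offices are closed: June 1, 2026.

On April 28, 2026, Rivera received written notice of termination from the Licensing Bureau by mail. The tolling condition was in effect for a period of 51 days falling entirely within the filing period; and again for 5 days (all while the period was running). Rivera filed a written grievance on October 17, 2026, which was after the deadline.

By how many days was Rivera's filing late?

3 months after April 28, 2026 is July 28, 2026.
Service was by mail, adding 5 days: July 28, 2026 + 5 days = August 2, 2026.
Tolling adds 51 days: August 2, 2026 + 51 days = September 22, 2026.
Tolling adds 5 days: September 22, 2026 + 5 days = September 27, 2026.
September 27, 2026 is Sunday. The next qualifying day is September 28, 2026.
The deadline is September 28, 2026; from September 28, 2026 to October 17, 2026 is 19 days.

19 days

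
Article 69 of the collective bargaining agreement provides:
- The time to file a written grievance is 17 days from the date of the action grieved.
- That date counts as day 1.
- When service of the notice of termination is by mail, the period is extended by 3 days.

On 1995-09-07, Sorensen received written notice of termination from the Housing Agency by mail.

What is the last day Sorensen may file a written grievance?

September 26, 1995

Counting 1995-09-07 as day 1, day 17 is September 23, 1995.
Service was by mail, adding 3 days: September 23, 1995 + 3 days = September 26, 1995.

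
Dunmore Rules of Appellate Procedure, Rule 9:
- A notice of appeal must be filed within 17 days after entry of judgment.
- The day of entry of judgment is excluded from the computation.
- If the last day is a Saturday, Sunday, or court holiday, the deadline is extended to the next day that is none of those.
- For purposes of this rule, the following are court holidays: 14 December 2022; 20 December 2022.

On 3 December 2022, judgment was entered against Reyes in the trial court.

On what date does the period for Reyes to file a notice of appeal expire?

December 21, 2022

17 days after 3 December 2022 is December 20, 2022.
December 20, 2022 is a listed holiday. The next qualifying day is December 21, 2022.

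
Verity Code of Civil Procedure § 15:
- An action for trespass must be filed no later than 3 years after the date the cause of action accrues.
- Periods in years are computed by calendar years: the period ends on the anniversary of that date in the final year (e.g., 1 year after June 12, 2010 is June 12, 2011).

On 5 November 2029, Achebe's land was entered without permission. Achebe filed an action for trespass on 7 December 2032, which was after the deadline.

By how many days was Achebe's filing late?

32 days

3 years after 5 November 2029 is November 5, 2032.
The deadline is November 5, 2032; from November 5, 2032 to December 7, 2032 is 32 days.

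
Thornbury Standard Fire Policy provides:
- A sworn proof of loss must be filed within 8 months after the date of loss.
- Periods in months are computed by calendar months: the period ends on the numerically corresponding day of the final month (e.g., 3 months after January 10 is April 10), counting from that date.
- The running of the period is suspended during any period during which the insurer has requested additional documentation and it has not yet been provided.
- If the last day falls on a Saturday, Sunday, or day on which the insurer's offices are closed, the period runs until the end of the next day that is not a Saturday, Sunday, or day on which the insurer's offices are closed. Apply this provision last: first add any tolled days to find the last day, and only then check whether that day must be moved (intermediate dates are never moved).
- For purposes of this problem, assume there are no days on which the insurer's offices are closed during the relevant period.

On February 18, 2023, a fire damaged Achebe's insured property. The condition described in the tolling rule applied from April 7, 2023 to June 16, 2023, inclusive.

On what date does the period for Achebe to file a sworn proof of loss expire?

8 months after February 18, 2023 is October 18, 2023.
From April 7, 2023 through June 16, 2023 inclusive is 71 days; tolling adds 71 days: October 18, 2023 + 71 days = December 28, 2023.
December 28, 2023 is a Thursday and not a day on which the insurer's offices are closed, so no extension applies.

December 28, 2023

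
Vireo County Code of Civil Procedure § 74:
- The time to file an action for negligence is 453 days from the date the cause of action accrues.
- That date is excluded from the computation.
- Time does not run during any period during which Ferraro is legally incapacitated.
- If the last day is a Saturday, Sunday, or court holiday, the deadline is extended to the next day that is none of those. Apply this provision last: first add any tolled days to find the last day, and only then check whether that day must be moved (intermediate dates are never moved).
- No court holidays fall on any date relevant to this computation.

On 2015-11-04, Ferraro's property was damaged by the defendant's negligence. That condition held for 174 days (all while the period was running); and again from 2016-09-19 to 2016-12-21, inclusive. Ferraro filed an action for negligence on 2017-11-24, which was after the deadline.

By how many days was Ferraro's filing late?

453 days after 2015-11-04 is January 30, 2017.
Tolling adds 174 days: January 30, 2017 + 174 days = July 23, 2017.
From September 19, 2016 through December 21, 2016 inclusive is 94 days; tolling adds 94 days: July 23, 2017 + 94 days = October 25, 2017.
October 25, 2017 is a Wednesday and not a court holiday, so no extension applies.
The deadline is October 25, 2017; from October 25, 2017 to November 24, 2017 is 30 days.

30 days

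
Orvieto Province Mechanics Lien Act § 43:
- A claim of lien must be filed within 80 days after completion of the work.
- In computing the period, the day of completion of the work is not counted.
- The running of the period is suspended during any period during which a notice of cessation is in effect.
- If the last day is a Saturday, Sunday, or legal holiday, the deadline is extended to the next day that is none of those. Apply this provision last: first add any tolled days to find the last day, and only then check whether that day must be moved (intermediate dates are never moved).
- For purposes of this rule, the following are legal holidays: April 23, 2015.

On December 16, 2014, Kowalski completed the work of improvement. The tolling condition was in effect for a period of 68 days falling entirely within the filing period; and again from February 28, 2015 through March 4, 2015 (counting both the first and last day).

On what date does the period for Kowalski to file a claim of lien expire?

May 18, 2015

80 days after December 16, 2014 is March 6, 2015.
Tolling adds 68 days: March 6, 2015 + 68 days = May 13, 2015.
From February 28, 2015 through March 4, 2015 inclusive is 5 days; tolling adds 5 days: May 13, 2015 + 5 days = May 18, 2015.
May 18, 2015 is a Monday and not a legal holiday, so no extension applies.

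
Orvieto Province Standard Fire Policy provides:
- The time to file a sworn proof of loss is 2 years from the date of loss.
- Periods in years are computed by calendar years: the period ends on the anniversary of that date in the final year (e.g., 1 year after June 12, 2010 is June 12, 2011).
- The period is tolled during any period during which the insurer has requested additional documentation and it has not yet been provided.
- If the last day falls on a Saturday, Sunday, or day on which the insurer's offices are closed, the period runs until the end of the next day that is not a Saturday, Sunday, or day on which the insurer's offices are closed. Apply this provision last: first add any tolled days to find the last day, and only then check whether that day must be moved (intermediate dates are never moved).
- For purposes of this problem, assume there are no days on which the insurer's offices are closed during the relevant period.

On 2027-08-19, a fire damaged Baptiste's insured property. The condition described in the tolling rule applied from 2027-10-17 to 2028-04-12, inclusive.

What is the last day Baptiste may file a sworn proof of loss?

2 years after 2027-08-19 is August 19, 2029.
From October 17, 2027 through April 12, 2028 inclusive is 179 days; tolling adds 179 days: August 19, 2029 + 179 days = February 14, 2030.
February 14, 2030 is a Thursday and not a day on which the insurer's offices are closed, so no extension applies.

February 14, 2030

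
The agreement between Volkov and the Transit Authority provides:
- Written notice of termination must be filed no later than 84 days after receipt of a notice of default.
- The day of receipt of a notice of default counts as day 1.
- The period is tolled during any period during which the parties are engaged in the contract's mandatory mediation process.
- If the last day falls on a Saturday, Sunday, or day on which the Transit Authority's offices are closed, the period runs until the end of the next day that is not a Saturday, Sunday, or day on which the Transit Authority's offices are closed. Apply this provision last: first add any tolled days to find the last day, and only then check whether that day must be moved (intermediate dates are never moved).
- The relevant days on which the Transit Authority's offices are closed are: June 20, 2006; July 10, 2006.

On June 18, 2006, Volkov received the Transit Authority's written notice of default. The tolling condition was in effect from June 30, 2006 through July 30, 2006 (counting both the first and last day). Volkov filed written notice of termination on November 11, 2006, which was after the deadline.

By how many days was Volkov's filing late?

Counting June 18, 2006 as day 1, day 84 is September 9, 2006.
From June 30, 2006 through July 30, 2006 inclusive is 31 days; tolling adds 31 days: September 9, 2006 + 31 days = October 10, 2006.
October 10, 2006 is a Tuesday and not a day on which the Transit Authority's offices are closed, so no extension applies.
The deadline is October 10, 2006; from October 10, 2006 to November 11, 2006 is 32 days.

32 days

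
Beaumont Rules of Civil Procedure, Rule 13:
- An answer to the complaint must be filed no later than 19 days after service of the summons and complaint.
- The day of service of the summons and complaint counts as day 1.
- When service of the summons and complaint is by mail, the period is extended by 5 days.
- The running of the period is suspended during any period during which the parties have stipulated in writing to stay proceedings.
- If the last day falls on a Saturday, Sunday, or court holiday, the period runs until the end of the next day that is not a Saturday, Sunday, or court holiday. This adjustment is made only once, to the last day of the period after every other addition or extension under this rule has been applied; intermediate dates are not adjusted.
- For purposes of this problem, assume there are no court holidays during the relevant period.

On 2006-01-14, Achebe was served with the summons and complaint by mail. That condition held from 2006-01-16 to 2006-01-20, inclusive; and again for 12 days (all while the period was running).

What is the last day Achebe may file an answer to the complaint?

Counting 2006-01-14 as day 1, day 19 is February 1, 2006.
Service was by mail, adding 5 days: February 1, 2006 + 5 days = February 6, 2006.
From January 16, 2006 through January 20, 2006 inclusive is 5 days; tolling adds 5 days: February 6, 2006 + 5 days = February 11, 2006.
Tolling adds 12 days: February 11, 2006 + 12 days = February 23, 2006.
February 23, 2006 is a Thursday and not a court holiday, so no extension applies.

February 23, 2006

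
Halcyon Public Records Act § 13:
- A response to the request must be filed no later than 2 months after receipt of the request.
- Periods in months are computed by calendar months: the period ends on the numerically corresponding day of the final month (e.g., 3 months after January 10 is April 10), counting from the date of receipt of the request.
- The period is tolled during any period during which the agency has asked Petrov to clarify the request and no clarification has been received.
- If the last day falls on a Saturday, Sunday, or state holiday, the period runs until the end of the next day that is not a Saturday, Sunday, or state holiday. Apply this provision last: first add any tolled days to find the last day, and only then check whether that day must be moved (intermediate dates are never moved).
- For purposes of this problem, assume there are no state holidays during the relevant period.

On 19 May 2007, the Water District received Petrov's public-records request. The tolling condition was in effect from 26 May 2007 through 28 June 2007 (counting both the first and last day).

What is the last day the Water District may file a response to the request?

August 22, 2007

2 months after 19 May 2007 is July 19, 2007.
From May 26, 2007 through June 28, 2007 inclusive is 34 days; tolling adds 34 days: July 19, 2007 + 34 days = August 22, 2007.
August 22, 2007 is a Wednesday and not a state holiday, so no extension applies.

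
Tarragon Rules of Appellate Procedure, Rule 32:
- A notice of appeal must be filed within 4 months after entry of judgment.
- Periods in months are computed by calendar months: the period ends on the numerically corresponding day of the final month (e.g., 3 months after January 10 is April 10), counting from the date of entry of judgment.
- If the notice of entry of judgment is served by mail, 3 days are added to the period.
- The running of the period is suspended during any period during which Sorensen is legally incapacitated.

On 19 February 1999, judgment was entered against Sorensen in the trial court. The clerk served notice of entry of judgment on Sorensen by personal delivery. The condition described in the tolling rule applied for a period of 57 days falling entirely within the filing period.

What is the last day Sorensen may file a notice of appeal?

August 15, 1999

4 months after 19 February 1999 is June 19, 1999.
Service was not by mail, so no mail extension applies.
Tolling adds 57 days: June 19, 1999 + 57 days = August 15, 1999.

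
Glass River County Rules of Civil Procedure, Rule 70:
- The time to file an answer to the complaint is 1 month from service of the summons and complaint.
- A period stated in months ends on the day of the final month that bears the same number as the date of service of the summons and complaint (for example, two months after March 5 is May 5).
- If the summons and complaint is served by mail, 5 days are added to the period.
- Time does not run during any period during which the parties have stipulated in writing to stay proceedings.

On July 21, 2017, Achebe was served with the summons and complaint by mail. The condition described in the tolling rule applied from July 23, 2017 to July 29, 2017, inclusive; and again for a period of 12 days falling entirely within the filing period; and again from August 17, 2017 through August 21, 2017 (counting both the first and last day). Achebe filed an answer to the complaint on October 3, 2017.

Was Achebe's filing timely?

1 month after July 21, 2017 is August 21, 2017.
Service was by mail, adding 5 days: August 21, 2017 + 5 days = August 26, 2017.
From July 23, 2017 through July 29, 2017 inclusive is 7 days; tolling adds 7 days: August 26, 2017 + 7 days = September 2, 2017.
Tolling adds 12 days: September 2, 2017 + 12 days = September 14, 2017.
From August 17, 2017 through August 21, 2017 inclusive is 5 days; tolling adds 5 days: September 14, 2017 + 5 days = September 19, 2017.
The deadline is September 19, 2017; the filing on October 3, 2017 is after that date.

No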